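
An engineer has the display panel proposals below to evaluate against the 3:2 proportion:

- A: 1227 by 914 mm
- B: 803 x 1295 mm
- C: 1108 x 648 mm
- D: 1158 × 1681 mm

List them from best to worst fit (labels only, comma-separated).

D, B, A, C

A: 1227/914 ≈ 1.342 → |1.342 − 1.500| = 0.158
B: 1295/803 ≈ 1.613 → |1.613 − 1.500| = 0.113
C: 1108/648 ≈ 1.710 → |1.710 − 1.500| = 0.210
D: 1681/1158 ≈ 1.452 → |1.452 − 1.500| = 0.048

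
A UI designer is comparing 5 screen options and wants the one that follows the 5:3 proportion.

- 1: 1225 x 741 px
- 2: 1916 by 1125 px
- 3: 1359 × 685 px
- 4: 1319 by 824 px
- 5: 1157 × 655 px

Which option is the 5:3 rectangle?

1

Ratios (long/short): 1 ≈ 1.653; 2 ≈ 1.703; 3 ≈ 1.984; 4 ≈ 1.601; 5 ≈ 1.766.
5:3 ≈ 1.667; option 1 is nearest (Δ 0.014).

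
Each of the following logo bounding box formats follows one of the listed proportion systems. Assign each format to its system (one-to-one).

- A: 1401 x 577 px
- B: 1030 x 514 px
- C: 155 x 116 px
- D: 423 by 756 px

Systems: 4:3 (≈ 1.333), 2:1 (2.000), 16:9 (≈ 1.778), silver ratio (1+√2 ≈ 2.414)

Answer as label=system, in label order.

A=silver ratio, B=2:1, C=4:3, D=16:9

A = 1401/577 ≈ 2.428 → silver ratio (2.414)
B = 1030/514 ≈ 2.004 → 2:1 (2.000)
C = 155/116 ≈ 1.336 → 4:3 (1.333)
D = 756/423 ≈ 1.787 → 16:9 (1.778)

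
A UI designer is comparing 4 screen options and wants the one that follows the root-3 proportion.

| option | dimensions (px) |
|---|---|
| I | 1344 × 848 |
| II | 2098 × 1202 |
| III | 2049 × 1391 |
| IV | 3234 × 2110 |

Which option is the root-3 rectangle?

II

Ratios (long/short): I ≈ 1.585; II ≈ 1.745; III ≈ 1.473; IV ≈ 1.533.
root-3 ≈ 1.732; option II is nearest (Δ 0.013).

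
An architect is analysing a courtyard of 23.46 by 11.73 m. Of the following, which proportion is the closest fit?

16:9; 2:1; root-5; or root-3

Ratio = 23.46 / 11.73 ≈ 2.000.
Distances: 16:9 1.778 (Δ 0.222); 2:1 2.000 (Δ 0.000); root-5 2.236 (Δ 0.236); root-3 1.732 (Δ 0.268).

2:1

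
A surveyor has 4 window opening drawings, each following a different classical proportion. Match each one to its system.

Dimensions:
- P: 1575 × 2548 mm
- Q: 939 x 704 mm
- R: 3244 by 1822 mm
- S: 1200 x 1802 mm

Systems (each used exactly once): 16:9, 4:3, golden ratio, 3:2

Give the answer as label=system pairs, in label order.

Ratios: P ≈ 1.618; Q ≈ 1.334; R ≈ 1.780; S ≈ 1.502.
Targets: 16:9 ≈ 1.778; 4:3 ≈ 1.333; golden ratio ≈ 1.618; 3:2 ≈ 1.500.

P=golden ratio, Q=4:3, R=16:9, S=3:2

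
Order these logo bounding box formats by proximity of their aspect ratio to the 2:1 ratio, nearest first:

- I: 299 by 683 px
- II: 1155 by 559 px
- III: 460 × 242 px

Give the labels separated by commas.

II, III, I

I: 683/299 ≈ 2.284 → |2.284 − 2.000| = 0.284
II: 1155/559 ≈ 2.066 → |2.066 − 2.000| = 0.066
III: 460/242 ≈ 1.901 → |1.901 − 2.000| = 0.099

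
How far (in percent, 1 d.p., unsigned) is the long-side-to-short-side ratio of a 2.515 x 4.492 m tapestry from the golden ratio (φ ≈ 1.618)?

10.4%

Ratio = 4.492 / 2.515 ≈ 1.7861.
Ideal golden ratio ≈ 1.6180. |1.7861 − 1.6180| / 1.6180 ≈ 10.39% → 10.4%.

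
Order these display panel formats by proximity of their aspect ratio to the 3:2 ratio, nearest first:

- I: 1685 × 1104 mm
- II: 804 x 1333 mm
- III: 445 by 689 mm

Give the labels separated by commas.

Ratios: I = 1685 / 1104 ≈ 1.526; II = 1333 / 804 ≈ 1.658; III = 689 / 445 ≈ 1.548.
|Δ from 1.500|: I 0.026; II 0.158; III 0.048.

I, III, II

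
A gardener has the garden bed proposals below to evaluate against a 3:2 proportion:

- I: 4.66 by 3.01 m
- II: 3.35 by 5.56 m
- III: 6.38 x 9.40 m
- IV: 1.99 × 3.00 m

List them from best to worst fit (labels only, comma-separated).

I: 4.66/3.01 ≈ 1.548 → |1.548 − 1.500| = 0.048
II: 5.56/3.35 ≈ 1.660 → |1.660 − 1.500| = 0.160
III: 9.40/6.38 ≈ 1.473 → |1.473 − 1.500| = 0.027
IV: 3.00/1.99 ≈ 1.508 → |1.508 − 1.500| = 0.008

IV, III, I, II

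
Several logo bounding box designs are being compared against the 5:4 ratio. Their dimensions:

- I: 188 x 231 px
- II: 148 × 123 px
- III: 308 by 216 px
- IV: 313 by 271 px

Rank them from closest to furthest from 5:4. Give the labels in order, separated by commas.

Ratios: I = 231 / 188 ≈ 1.229; II = 148 / 123 ≈ 1.203; III = 308 / 216 ≈ 1.426; IV = 313 / 271 ≈ 1.155.
|Δ from 1.250|: I 0.021; II 0.047; III 0.176; IV 0.095.

I, II, IV, III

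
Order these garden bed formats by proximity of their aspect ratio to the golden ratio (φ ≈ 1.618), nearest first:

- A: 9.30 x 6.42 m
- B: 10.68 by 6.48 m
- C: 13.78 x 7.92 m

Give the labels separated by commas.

Ratios: A = 9.30 / 6.42 ≈ 1.449; B = 10.68 / 6.48 ≈ 1.648; C = 13.78 / 7.92 ≈ 1.740.
|Δ from 1.618|: A 0.169; B 0.030; C 0.122.

B, C, A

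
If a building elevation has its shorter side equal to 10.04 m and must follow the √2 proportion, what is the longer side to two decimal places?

root-2 ≈ 1.41421.
Longer side = 10.04 × 1.41421 ≈ 14.1987 → 14.20 m.

14.20 m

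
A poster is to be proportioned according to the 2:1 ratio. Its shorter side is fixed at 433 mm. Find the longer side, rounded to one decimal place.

866.0 mm

2:1 = 2.00000.
Longer side = 433 × 2.00000 ≈ 866.000 → 866.0 mm.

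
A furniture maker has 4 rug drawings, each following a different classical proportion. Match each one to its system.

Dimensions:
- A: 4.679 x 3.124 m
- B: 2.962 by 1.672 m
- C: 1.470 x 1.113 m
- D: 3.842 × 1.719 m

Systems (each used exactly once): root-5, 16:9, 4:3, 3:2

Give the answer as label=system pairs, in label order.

A=3:2, B=16:9, C=4:3, D=root-5

A = 4.679/3.124 ≈ 1.498 → 3:2 (1.500)
B = 2.962/1.672 ≈ 1.772 → 16:9 (1.778)
C = 1.470/1.113 ≈ 1.321 → 4:3 (1.333)
D = 3.842/1.719 ≈ 2.235 → root-5 (2.236)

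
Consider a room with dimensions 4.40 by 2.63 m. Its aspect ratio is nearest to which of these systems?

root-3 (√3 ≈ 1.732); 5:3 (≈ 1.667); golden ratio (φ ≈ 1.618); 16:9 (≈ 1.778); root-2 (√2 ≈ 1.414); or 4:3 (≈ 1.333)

5:3

Ratio = 4.40 / 2.63 ≈ 1.673.
Distances: root-3 1.732 (Δ 0.059); 5:3 1.667 (Δ 0.006); golden ratio 1.618 (Δ 0.055); 16:9 1.778 (Δ 0.105); root-2 1.414 (Δ 0.259); 4:3 1.333 (Δ 0.340).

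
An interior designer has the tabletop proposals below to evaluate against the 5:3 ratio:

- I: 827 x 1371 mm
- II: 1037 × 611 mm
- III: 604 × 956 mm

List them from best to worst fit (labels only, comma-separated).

Ratios: I = 1371 / 827 ≈ 1.658; II = 1037 / 611 ≈ 1.697; III = 956 / 604 ≈ 1.583.
|Δ from 1.667|: I 0.009; II 0.030; III 0.084.

I, II, III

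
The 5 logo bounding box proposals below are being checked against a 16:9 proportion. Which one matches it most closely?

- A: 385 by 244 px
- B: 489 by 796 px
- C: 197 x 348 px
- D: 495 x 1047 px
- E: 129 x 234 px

Target 16:9 ≈ 1.778.
A: 1.578 (Δ0.200)  B: 1.628 (Δ0.150)  C: 1.766 (Δ0.012)  D: 2.115 (Δ0.337)  E: 1.814 (Δ0.036)

C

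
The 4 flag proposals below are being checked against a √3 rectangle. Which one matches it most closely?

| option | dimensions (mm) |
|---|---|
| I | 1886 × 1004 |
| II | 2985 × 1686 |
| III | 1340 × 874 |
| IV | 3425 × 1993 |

Target root-3 ≈ 1.732.
I: 1.878 (Δ0.146)  II: 1.770 (Δ0.038)  III: 1.533 (Δ0.199)  IV: 1.719 (Δ0.013)

IV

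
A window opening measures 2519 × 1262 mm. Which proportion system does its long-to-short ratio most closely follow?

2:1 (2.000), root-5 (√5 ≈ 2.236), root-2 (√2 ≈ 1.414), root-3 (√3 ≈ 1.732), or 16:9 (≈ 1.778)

2:1

2519/1262 ≈ 1.996. Nearest candidates are 2:1 (2.000, off by 0.004) and 16:9 (1.778, off by 0.218).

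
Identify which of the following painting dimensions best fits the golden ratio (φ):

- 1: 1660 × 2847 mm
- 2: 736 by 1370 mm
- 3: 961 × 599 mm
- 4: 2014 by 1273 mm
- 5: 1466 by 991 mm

Target golden ratio ≈ 1.618.
1: 1.715 (Δ0.097)  2: 1.861 (Δ0.243)  3: 1.604 (Δ0.014)  4: 1.582 (Δ0.036)  5: 1.479 (Δ0.139)

3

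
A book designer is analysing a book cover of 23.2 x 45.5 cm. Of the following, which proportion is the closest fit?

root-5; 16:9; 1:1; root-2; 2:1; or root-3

Ratio = 45.5 / 23.2 ≈ 1.961.
Distances: root-5 2.236 (Δ 0.275); 16:9 1.778 (Δ 0.183); 1:1 1.000 (Δ 0.961); root-2 1.414 (Δ 0.547); 2:1 2.000 (Δ 0.039); root-3 1.732 (Δ 0.229).

2:1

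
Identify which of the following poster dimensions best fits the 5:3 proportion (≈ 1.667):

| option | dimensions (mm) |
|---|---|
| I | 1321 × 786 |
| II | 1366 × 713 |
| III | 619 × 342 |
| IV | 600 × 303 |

I

Target 5:3 ≈ 1.667.
I: 1.681 (Δ0.014)  II: 1.916 (Δ0.249)  III: 1.810 (Δ0.143)  IV: 1.980 (Δ0.313)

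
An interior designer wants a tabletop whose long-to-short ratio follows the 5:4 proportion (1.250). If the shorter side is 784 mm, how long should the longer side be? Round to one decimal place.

980.0 mm

5:4 = 1.25000.
Longer side = 784 × 1.25000 ≈ 980.000 → 980.0 mm.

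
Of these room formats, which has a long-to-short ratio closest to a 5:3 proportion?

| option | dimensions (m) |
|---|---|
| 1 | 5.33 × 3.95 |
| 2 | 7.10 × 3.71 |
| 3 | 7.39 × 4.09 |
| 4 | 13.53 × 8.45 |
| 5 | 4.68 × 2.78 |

Target 5:3 ≈ 1.667.
1: 1.349 (Δ0.318)  2: 1.914 (Δ0.247)  3: 1.807 (Δ0.140)  4: 1.601 (Δ0.066)  5: 1.683 (Δ0.016)

5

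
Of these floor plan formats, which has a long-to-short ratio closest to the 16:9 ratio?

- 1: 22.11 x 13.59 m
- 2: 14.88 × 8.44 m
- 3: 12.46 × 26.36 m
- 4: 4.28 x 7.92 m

Target 16:9 ≈ 1.778.
1: 1.627 (Δ0.151)  2: 1.763 (Δ0.015)  3: 2.116 (Δ0.338)  4: 1.850 (Δ0.072)

2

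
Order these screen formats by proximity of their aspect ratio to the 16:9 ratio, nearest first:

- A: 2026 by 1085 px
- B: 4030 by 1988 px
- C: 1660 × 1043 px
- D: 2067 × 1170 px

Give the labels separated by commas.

Ratios: A = 2026 / 1085 ≈ 1.867; B = 4030 / 1988 ≈ 2.027; C = 1660 / 1043 ≈ 1.592; D = 2067 / 1170 ≈ 1.767.
|Δ from 1.778|: A 0.089; B 0.249; C 0.186; D 0.011.

D, A, C, B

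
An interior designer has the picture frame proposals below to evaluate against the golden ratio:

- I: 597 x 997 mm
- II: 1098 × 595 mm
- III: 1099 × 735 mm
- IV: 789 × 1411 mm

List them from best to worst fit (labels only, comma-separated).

I, III, IV, II

Ratios: I = 997 / 597 ≈ 1.670; II = 1098 / 595 ≈ 1.845; III = 1099 / 735 ≈ 1.495; IV = 1411 / 789 ≈ 1.788.
|Δ from 1.618|: I 0.052; II 0.227; III 0.123; IV 0.170.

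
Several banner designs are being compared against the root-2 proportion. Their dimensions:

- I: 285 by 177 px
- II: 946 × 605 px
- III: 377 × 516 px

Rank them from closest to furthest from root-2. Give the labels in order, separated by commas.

III, II, I

Ratios: I = 285 / 177 ≈ 1.610; II = 946 / 605 ≈ 1.564; III = 516 / 377 ≈ 1.369.
|Δ from 1.414|: I 0.196; II 0.150; III 0.045.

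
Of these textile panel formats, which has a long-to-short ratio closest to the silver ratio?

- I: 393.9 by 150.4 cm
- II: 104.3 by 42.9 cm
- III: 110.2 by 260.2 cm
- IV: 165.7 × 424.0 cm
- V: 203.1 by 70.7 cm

II

Ratios (long/short): I ≈ 2.619; II ≈ 2.431; III ≈ 2.361; IV ≈ 2.559; V ≈ 2.873.
silver ratio ≈ 2.414; option II is nearest (Δ 0.017).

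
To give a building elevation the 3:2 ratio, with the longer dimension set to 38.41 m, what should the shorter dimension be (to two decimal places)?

25.61 m

3:2 = 1.50000.
Shorter side = 38.41 ÷ 1.50000 ≈ 25.6067 → 25.61 m.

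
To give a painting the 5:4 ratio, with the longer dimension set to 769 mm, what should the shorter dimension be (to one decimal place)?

5:4 = 1.25000.
Shorter side = 769 ÷ 1.25000 ≈ 615.200 → 615.2 mm.

615.2 mm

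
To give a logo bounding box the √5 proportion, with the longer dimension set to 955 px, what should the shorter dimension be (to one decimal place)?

root-5 ≈ 2.23607.
Shorter side = 955 ÷ 2.23607 ≈ 427.089 → 427.1 px.

427.1 px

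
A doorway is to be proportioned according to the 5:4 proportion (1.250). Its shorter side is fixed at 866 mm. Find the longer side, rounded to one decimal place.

1082.5 mm

5:4 = 1.25000.
Longer side = 866 × 1.25000 ≈ 1082.500 → 1082.5 mm.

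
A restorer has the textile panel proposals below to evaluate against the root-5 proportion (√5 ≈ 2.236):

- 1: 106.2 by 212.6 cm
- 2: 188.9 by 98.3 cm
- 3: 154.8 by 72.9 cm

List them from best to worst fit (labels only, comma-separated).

3, 1, 2

1: 212.6/106.2 ≈ 2.002 → |2.002 − 2.236| = 0.234
2: 188.9/98.3 ≈ 1.922 → |1.922 − 2.236| = 0.314
3: 154.8/72.9 ≈ 2.123 → |2.123 − 2.236| = 0.113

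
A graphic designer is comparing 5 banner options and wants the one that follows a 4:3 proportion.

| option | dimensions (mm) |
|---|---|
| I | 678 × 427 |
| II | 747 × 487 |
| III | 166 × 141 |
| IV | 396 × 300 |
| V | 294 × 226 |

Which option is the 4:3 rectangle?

IV

Target 4:3 ≈ 1.333.
I: 1.588 (Δ0.255)  II: 1.534 (Δ0.201)  III: 1.177 (Δ0.156)  IV: 1.320 (Δ0.013)  V: 1.301 (Δ0.032)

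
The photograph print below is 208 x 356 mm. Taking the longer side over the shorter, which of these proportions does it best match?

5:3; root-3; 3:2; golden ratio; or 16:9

356/208 ≈ 1.712. Nearest candidates are root-3 (1.732, off by 0.020) and 5:3 (1.667, off by 0.045).

root-3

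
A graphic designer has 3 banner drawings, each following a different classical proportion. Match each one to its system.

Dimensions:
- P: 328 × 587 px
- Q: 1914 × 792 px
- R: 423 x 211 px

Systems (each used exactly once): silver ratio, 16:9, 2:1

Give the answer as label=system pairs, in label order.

P=16:9, Q=silver ratio, R=2:1

P = 587/328 ≈ 1.790 → 16:9 (1.778)
Q = 1914/792 ≈ 2.417 → silver ratio (2.414)
R = 423/211 ≈ 2.005 → 2:1 (2.000)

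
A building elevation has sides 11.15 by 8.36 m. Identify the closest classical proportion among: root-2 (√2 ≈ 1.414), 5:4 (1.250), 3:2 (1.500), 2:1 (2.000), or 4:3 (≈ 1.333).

Ratio = 11.15 / 8.36 ≈ 1.334.
Distances: root-2 1.414 (Δ 0.080); 5:4 1.250 (Δ 0.084); 3:2 1.500 (Δ 0.166); 2:1 2.000 (Δ 0.666); 4:3 1.333 (Δ 0.001).

4:3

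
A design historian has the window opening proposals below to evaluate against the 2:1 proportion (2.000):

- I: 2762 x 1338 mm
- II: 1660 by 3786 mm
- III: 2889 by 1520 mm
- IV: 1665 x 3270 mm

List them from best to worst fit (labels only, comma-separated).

Ratios: I = 2762 / 1338 ≈ 2.064; II = 3786 / 1660 ≈ 2.281; III = 2889 / 1520 ≈ 1.901; IV = 3270 / 1665 ≈ 1.964.
|Δ from 2.000|: I 0.064; II 0.281; III 0.099; IV 0.036.

IV, I, III, II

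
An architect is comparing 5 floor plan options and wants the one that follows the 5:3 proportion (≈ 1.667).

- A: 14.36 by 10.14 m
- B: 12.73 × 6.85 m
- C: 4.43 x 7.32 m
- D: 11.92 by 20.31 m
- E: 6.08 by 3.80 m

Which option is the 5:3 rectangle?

C

Target 5:3 ≈ 1.667.
A: 1.416 (Δ0.251)  B: 1.858 (Δ0.191)  C: 1.652 (Δ0.015)  D: 1.704 (Δ0.037)  E: 1.600 (Δ0.067)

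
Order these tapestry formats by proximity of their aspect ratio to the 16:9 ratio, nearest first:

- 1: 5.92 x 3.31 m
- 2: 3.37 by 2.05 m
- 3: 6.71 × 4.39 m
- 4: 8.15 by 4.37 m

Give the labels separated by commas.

1: 5.92/3.31 ≈ 1.789 → |1.789 − 1.778| = 0.011
2: 3.37/2.05 ≈ 1.644 → |1.644 − 1.778| = 0.134
3: 6.71/4.39 ≈ 1.528 → |1.528 − 1.778| = 0.250
4: 8.15/4.37 ≈ 1.865 → |1.865 − 1.778| = 0.087

1, 4, 2, 3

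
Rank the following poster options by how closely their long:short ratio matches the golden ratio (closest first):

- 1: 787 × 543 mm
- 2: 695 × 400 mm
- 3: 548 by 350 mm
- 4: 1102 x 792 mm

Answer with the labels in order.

Ratios: 1 = 787 / 543 ≈ 1.449; 2 = 695 / 400 ≈ 1.738; 3 = 548 / 350 ≈ 1.566; 4 = 1102 / 792 ≈ 1.391.
|Δ from 1.618|: 1 0.169; 2 0.120; 3 0.052; 4 0.227.

3, 2, 1, 4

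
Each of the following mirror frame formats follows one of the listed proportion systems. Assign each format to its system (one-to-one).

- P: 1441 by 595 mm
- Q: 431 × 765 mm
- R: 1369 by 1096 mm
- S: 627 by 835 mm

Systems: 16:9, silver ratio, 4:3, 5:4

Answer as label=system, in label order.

P=silver ratio, Q=16:9, R=5:4, S=4:3

P = 1441/595 ≈ 2.422 → silver ratio (2.414)
Q = 765/431 ≈ 1.775 → 16:9 (1.778)
R = 1369/1096 ≈ 1.249 → 5:4 (1.250)
S = 835/627 ≈ 1.332 → 4:3 (1.333)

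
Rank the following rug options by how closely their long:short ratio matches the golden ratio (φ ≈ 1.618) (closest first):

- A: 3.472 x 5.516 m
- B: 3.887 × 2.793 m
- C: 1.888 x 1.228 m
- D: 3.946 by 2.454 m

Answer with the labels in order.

D, A, C, B

Ratios: A = 5.516 / 3.472 ≈ 1.589; B = 3.887 / 2.793 ≈ 1.392; C = 1.888 / 1.228 ≈ 1.537; D = 3.946 / 2.454 ≈ 1.608.
|Δ from 1.618|: A 0.029; B 0.226; C 0.081; D 0.010.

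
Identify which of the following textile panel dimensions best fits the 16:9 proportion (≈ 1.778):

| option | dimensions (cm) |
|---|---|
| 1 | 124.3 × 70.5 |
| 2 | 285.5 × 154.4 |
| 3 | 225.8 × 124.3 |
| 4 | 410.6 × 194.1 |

1

Ratios (long/short): 1 ≈ 1.763; 2 ≈ 1.849; 3 ≈ 1.817; 4 ≈ 2.115.
16:9 ≈ 1.778; option 1 is nearest (Δ 0.015).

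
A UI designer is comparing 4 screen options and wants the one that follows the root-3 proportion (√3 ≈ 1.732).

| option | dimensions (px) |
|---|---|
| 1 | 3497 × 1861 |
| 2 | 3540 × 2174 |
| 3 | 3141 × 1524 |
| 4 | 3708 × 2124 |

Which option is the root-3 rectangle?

Target root-3 ≈ 1.732.
1: 1.879 (Δ0.147)  2: 1.628 (Δ0.104)  3: 2.061 (Δ0.329)  4: 1.746 (Δ0.014)

4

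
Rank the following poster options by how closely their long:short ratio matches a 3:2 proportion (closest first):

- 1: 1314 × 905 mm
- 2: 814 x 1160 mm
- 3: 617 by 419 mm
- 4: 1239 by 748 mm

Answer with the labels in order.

1: 1314/905 ≈ 1.452 → |1.452 − 1.500| = 0.048
2: 1160/814 ≈ 1.425 → |1.425 − 1.500| = 0.075
3: 617/419 ≈ 1.473 → |1.473 − 1.500| = 0.027
4: 1239/748 ≈ 1.656 → |1.656 − 1.500| = 0.156

3, 1, 2, 4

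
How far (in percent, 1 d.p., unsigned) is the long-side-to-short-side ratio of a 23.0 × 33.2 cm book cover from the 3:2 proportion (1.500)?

3.8%

Ratio = 33.2 / 23.0 ≈ 1.4435.
Ideal 3:2 = 1.5000. |1.4435 − 1.5000| / 1.5000 ≈ 3.77% → 3.8%.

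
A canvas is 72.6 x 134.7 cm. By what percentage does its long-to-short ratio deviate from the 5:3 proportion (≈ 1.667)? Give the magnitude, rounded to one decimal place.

Ratio = 134.7 / 72.6 ≈ 1.8554.
Ideal 5:3 ≈ 1.6667. |1.8554 − 1.6667| / 1.6667 ≈ 11.32% → 11.3%.

11.3%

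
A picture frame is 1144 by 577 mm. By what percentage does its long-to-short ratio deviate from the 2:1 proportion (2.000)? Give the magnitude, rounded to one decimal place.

Ratio = 1144 / 577 ≈ 1.9827.
Ideal 2:1 = 2.0000. |1.9827 − 2.0000| / 2.0000 ≈ 0.87% → 0.9%.

0.9%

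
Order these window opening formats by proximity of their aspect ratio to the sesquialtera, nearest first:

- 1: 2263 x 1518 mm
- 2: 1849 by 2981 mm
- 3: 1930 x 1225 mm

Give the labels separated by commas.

1, 3, 2

1: 2263/1518 ≈ 1.491 → |1.491 − 1.500| = 0.009
2: 2981/1849 ≈ 1.612 → |1.612 − 1.500| = 0.112
3: 1930/1225 ≈ 1.576 → |1.576 − 1.500| = 0.076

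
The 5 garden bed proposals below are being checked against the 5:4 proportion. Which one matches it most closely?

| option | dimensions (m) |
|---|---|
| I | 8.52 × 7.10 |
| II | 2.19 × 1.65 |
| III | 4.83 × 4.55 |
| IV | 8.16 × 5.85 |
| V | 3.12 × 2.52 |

V

Target 5:4 ≈ 1.250.
I: 1.200 (Δ0.050)  II: 1.327 (Δ0.077)  III: 1.062 (Δ0.188)  IV: 1.395 (Δ0.145)  V: 1.238 (Δ0.012)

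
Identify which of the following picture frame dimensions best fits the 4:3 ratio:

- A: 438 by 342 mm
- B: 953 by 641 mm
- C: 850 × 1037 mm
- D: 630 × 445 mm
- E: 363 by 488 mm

E

Ratios (long/short): A ≈ 1.281; B ≈ 1.487; C ≈ 1.220; D ≈ 1.416; E ≈ 1.344.
4:3 ≈ 1.333; option E is nearest (Δ 0.011).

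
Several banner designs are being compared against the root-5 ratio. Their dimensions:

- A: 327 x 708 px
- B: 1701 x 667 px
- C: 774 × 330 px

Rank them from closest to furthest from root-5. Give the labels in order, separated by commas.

A, C, B

Ratios: A = 708 / 327 ≈ 2.165; B = 1701 / 667 ≈ 2.550; C = 774 / 330 ≈ 2.345.
|Δ from 2.236|: A 0.071; B 0.314; C 0.109.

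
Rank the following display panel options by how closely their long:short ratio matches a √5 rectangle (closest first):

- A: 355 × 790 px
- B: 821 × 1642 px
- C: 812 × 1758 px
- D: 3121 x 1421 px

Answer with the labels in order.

Ratios: A = 790 / 355 ≈ 2.225; B = 1642 / 821 ≈ 2.000; C = 1758 / 812 ≈ 2.165; D = 3121 / 1421 ≈ 2.196.
|Δ from 2.236|: A 0.011; B 0.236; C 0.071; D 0.040.

A, D, C, B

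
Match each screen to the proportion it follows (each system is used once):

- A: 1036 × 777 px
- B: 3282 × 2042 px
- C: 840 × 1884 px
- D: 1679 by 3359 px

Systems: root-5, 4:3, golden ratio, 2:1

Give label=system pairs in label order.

A=4:3, B=golden ratio, C=root-5, D=2:1

Ratios: A ≈ 1.333; B ≈ 1.607; C ≈ 2.243; D ≈ 2.001.
Targets: root-5 ≈ 2.236; 4:3 ≈ 1.333; golden ratio ≈ 1.618; 2:1 ≈ 2.000.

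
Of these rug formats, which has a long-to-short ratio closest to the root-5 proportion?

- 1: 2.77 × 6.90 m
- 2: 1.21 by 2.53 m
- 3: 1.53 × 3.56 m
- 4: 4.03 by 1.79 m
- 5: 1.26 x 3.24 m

4

Ratios (long/short): 1 ≈ 2.491; 2 ≈ 2.091; 3 ≈ 2.327; 4 ≈ 2.251; 5 ≈ 2.571.
root-5 ≈ 2.236; option 4 is nearest (Δ 0.015).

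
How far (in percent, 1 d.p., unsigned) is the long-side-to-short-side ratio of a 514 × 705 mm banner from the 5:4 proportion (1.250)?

9.7%

Ratio = 705 / 514 ≈ 1.3716.
Ideal 5:4 = 1.2500. |1.3716 − 1.2500| / 1.2500 ≈ 9.73% → 9.7%.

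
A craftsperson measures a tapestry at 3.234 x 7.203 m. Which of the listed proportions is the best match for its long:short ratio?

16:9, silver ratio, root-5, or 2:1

7.203/3.234 ≈ 2.227. Nearest candidates are root-5 (2.236, off by 0.009) and silver ratio (2.414, off by 0.187).

root-5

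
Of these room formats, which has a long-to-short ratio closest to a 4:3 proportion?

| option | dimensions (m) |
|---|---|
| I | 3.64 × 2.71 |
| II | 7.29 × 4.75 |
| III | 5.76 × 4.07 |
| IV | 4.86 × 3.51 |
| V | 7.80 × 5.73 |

I

Target 4:3 ≈ 1.333.
I: 1.343 (Δ0.010)  II: 1.535 (Δ0.202)  III: 1.415 (Δ0.082)  IV: 1.385 (Δ0.052)  V: 1.361 (Δ0.028)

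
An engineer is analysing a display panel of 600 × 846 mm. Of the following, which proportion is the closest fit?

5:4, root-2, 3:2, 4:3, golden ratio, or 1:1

root-2

Ratio = 846 / 600 ≈ 1.410.
Distances: 5:4 1.250 (Δ 0.160); root-2 1.414 (Δ 0.004); 3:2 1.500 (Δ 0.090); 4:3 1.333 (Δ 0.077); golden ratio 1.618 (Δ 0.208); 1:1 1.000 (Δ 0.410).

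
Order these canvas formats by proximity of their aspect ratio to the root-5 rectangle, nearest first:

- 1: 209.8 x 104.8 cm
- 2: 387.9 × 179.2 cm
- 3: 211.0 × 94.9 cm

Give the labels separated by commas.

3, 2, 1

Ratios: 1 = 209.8 / 104.8 ≈ 2.002; 2 = 387.9 / 179.2 ≈ 2.165; 3 = 211.0 / 94.9 ≈ 2.223.
|Δ from 2.236|: 1 0.234; 2 0.071; 3 0.013.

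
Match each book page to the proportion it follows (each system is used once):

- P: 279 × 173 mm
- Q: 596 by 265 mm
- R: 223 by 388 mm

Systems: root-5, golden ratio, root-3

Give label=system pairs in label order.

P=golden ratio, Q=root-5, R=root-3

P = 279/173 ≈ 1.613 → golden ratio (1.618)
Q = 596/265 ≈ 2.249 → root-5 (2.236)
R = 388/223 ≈ 1.740 → root-3 (1.732)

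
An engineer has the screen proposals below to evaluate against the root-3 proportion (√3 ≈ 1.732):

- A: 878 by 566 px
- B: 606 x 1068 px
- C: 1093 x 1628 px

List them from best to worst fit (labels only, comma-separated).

A: 878/566 ≈ 1.551 → |1.551 − 1.732| = 0.181
B: 1068/606 ≈ 1.762 → |1.762 − 1.732| = 0.030
C: 1628/1093 ≈ 1.489 → |1.489 − 1.732| = 0.243

B, A, C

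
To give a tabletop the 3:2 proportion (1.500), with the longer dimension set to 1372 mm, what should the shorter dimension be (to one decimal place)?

914.7 mm

3:2 = 1.50000.
Shorter side = 1372 ÷ 1.50000 ≈ 914.667 → 914.7 mm.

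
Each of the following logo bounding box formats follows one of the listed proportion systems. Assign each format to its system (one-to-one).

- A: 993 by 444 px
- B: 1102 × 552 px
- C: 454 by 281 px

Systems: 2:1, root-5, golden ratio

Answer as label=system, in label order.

A=root-5, B=2:1, C=golden ratio

A = 993/444 ≈ 2.236 → root-5 (2.236)
B = 1102/552 ≈ 1.996 → 2:1 (2.000)
C = 454/281 ≈ 1.616 → golden ratio (1.618)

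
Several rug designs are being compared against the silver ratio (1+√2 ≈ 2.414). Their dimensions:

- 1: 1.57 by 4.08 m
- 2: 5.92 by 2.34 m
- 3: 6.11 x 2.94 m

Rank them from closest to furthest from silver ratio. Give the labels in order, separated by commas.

2, 1, 3

Ratios: 1 = 4.08 / 1.57 ≈ 2.599; 2 = 5.92 / 2.34 ≈ 2.530; 3 = 6.11 / 2.94 ≈ 2.078.
|Δ from 2.414|: 1 0.185; 2 0.116; 3 0.336.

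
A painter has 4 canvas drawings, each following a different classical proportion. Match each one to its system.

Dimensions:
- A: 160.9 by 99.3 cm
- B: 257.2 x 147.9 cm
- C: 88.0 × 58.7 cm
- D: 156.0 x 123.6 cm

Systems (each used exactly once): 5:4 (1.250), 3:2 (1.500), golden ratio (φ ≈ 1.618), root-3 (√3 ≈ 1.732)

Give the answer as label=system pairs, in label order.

A=golden ratio, B=root-3, C=3:2, D=5:4

A = 160.9/99.3 ≈ 1.620 → golden ratio (1.618)
B = 257.2/147.9 ≈ 1.739 → root-3 (1.732)
C = 88.0/58.7 ≈ 1.499 → 3:2 (1.500)
D = 156.0/123.6 ≈ 1.262 → 5:4 (1.250)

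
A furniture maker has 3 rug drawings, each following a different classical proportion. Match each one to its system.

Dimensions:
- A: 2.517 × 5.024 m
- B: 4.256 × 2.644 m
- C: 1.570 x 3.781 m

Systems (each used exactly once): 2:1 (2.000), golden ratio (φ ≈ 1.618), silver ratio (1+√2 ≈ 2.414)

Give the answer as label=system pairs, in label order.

A=2:1, B=golden ratio, C=silver ratio

Ratios: A ≈ 1.996; B ≈ 1.610; C ≈ 2.408.
Targets: 2:1 ≈ 2.000; golden ratio ≈ 1.618; silver ratio ≈ 2.414.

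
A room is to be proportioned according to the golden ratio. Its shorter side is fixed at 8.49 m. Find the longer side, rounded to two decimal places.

13.74 m

golden ratio ≈ 1.61803.
Longer side = 8.49 × 1.61803 ≈ 13.7371 → 13.74 m.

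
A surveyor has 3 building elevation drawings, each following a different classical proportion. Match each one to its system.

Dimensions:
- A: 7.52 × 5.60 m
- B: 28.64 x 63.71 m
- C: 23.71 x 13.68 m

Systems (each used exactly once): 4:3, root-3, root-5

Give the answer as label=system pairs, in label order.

A = 7.52/5.60 ≈ 1.343 → 4:3 (1.333)
B = 63.71/28.64 ≈ 2.225 → root-5 (2.236)
C = 23.71/13.68 ≈ 1.733 → root-3 (1.732)

A=4:3, B=root-5, C=root-3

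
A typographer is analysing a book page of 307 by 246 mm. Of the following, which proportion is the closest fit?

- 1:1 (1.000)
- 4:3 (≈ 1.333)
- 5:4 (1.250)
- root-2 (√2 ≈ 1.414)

5:4

Ratio = 307 / 246 ≈ 1.248.
Distances: 1:1 1.000 (Δ 0.248); 4:3 1.333 (Δ 0.085); 5:4 1.250 (Δ 0.002); root-2 1.414 (Δ 0.166).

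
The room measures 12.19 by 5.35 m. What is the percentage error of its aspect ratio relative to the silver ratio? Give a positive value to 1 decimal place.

5.6%

Ratio = 12.19 / 5.35 ≈ 2.2785.
Ideal silver ratio ≈ 2.4142. |2.2785 − 2.4142| / 2.4142 ≈ 5.62% → 5.6%.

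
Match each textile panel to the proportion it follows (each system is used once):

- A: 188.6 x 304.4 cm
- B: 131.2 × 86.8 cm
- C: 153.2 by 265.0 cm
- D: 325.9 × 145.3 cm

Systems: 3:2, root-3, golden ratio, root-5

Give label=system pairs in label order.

A=golden ratio, B=3:2, C=root-3, D=root-5

Ratios: A ≈ 1.614; B ≈ 1.512; C ≈ 1.730; D ≈ 2.243.
Targets: 3:2 ≈ 1.500; root-3 ≈ 1.732; golden ratio ≈ 1.618; root-5 ≈ 2.236.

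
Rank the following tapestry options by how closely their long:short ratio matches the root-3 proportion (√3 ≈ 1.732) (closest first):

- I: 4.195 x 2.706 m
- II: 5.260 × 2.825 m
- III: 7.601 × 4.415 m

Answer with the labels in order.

Ratios: I = 4.195 / 2.706 ≈ 1.550; II = 5.260 / 2.825 ≈ 1.862; III = 7.601 / 4.415 ≈ 1.722.
|Δ from 1.732|: I 0.182; II 0.130; III 0.010.

III, II, I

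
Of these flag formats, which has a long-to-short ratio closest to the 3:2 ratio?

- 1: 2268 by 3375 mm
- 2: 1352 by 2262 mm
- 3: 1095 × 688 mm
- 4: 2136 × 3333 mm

1

Target 3:2 ≈ 1.500.
1: 1.488 (Δ0.012)  2: 1.673 (Δ0.173)  3: 1.592 (Δ0.092)  4: 1.560 (Δ0.060)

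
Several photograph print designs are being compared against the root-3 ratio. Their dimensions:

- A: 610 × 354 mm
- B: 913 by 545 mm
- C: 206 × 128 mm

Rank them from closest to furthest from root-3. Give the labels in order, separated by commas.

A, B, C

Ratios: A = 610 / 354 ≈ 1.723; B = 913 / 545 ≈ 1.675; C = 206 / 128 ≈ 1.609.
|Δ from 1.732|: A 0.009; B 0.057; C 0.123.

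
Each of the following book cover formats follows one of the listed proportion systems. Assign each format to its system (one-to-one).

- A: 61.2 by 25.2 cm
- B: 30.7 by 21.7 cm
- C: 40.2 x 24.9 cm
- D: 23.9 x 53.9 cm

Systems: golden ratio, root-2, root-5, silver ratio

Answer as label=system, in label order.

A=silver ratio, B=root-2, C=golden ratio, D=root-5

Ratios: A ≈ 2.429; B ≈ 1.415; C ≈ 1.614; D ≈ 2.255.
Targets: golden ratio ≈ 1.618; root-2 ≈ 1.414; root-5 ≈ 2.236; silver ratio ≈ 2.414.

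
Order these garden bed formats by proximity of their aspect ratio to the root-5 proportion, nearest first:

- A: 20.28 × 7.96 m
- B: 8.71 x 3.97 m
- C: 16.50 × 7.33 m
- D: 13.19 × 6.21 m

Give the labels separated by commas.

C, B, D, A

A: 20.28/7.96 ≈ 2.548 → |2.548 − 2.236| = 0.312
B: 8.71/3.97 ≈ 2.194 → |2.194 − 2.236| = 0.042
C: 16.50/7.33 ≈ 2.251 → |2.251 − 2.236| = 0.015
D: 13.19/6.21 ≈ 2.124 → |2.124 − 2.236| = 0.112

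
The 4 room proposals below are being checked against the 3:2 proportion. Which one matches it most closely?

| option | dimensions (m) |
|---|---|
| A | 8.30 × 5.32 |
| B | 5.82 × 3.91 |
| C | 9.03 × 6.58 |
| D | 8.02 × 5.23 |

Target 3:2 ≈ 1.500.
A: 1.560 (Δ0.060)  B: 1.488 (Δ0.012)  C: 1.372 (Δ0.128)  D: 1.533 (Δ0.033)

B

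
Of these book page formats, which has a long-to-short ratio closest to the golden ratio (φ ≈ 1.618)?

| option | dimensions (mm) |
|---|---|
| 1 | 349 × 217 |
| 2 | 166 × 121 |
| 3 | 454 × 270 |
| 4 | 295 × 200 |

Target golden ratio ≈ 1.618.
1: 1.608 (Δ0.010)  2: 1.372 (Δ0.246)  3: 1.681 (Δ0.063)  4: 1.475 (Δ0.143)

1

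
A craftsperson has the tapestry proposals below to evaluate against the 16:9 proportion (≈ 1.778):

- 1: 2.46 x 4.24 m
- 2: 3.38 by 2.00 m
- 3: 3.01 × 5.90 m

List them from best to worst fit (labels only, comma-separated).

1, 2, 3

Ratios: 1 = 4.24 / 2.46 ≈ 1.724; 2 = 3.38 / 2.00 ≈ 1.690; 3 = 5.90 / 3.01 ≈ 1.960.
|Δ from 1.778|: 1 0.054; 2 0.088; 3 0.182.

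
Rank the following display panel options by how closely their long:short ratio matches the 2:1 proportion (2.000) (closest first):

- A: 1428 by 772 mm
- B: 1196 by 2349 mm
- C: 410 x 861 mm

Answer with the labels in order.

A: 1428/772 ≈ 1.850 → |1.850 − 2.000| = 0.150
B: 2349/1196 ≈ 1.964 → |1.964 − 2.000| = 0.036
C: 861/410 ≈ 2.100 → |2.100 − 2.000| = 0.100

B, C, A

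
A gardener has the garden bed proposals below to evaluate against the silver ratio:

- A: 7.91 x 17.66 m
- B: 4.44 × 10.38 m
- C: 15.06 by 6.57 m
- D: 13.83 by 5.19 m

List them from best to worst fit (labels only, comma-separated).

A: 17.66/7.91 ≈ 2.233 → |2.233 − 2.414| = 0.181
B: 10.38/4.44 ≈ 2.338 → |2.338 − 2.414| = 0.076
C: 15.06/6.57 ≈ 2.292 → |2.292 − 2.414| = 0.122
D: 13.83/5.19 ≈ 2.665 → |2.665 − 2.414| = 0.251

B, C, A, D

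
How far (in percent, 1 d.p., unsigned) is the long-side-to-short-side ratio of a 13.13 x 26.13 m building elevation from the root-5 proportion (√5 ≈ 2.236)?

Ratio = 26.13 / 13.13 ≈ 1.9901.
Ideal root-5 ≈ 2.2361. |1.9901 − 2.2361| / 2.2361 ≈ 11.00% → 11.0%.

11.0%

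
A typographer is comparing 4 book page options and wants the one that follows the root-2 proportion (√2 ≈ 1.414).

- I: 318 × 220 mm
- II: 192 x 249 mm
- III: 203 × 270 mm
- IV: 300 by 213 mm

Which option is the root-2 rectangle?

IV

Target root-2 ≈ 1.414.
I: 1.445 (Δ0.031)  II: 1.297 (Δ0.117)  III: 1.330 (Δ0.084)  IV: 1.408 (Δ0.006)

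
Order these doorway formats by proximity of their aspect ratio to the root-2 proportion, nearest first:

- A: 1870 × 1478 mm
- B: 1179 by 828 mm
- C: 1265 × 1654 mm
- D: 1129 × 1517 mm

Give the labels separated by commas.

Ratios: A = 1870 / 1478 ≈ 1.265; B = 1179 / 828 ≈ 1.424; C = 1654 / 1265 ≈ 1.308; D = 1517 / 1129 ≈ 1.344.
|Δ from 1.414|: A 0.149; B 0.010; C 0.106; D 0.070.

B, D, C, A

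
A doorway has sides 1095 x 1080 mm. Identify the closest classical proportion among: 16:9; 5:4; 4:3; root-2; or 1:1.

Ratio = 1095 / 1080 ≈ 1.014.
Distances: 16:9 1.778 (Δ 0.764); 5:4 1.250 (Δ 0.236); 4:3 1.333 (Δ 0.319); root-2 1.414 (Δ 0.400); 1:1 1.000 (Δ 0.014).

1:1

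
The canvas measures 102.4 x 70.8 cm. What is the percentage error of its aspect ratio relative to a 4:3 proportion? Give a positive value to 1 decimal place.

8.5%

Ratio = 102.4 / 70.8 ≈ 1.4463.
Ideal 4:3 ≈ 1.3333. |1.4463 − 1.3333| / 1.3333 ≈ 8.48% → 8.5%.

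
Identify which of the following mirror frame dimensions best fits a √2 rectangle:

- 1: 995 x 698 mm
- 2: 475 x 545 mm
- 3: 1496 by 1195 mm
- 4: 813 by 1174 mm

1

Target root-2 ≈ 1.414.
1: 1.426 (Δ0.012)  2: 1.147 (Δ0.267)  3: 1.252 (Δ0.162)  4: 1.444 (Δ0.030)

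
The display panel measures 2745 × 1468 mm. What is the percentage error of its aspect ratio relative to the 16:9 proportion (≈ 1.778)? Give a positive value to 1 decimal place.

Ratio = 2745 / 1468 ≈ 1.8699.
Ideal 16:9 ≈ 1.7778. |1.8699 − 1.7778| / 1.7778 ≈ 5.18% → 5.2%.

5.2%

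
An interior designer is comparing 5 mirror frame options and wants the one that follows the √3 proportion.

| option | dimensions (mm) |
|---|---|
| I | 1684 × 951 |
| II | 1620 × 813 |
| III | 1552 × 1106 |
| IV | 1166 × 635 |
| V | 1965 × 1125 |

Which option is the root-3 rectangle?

V

Target root-3 ≈ 1.732.
I: 1.771 (Δ0.039)  II: 1.993 (Δ0.261)  III: 1.403 (Δ0.329)  IV: 1.836 (Δ0.104)  V: 1.747 (Δ0.015)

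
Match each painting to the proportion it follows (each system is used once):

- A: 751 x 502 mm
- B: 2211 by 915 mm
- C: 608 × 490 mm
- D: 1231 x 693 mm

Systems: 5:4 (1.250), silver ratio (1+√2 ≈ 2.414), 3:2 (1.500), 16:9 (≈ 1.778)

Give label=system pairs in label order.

A=3:2, B=silver ratio, C=5:4, D=16:9

Ratios: A ≈ 1.496; B ≈ 2.416; C ≈ 1.241; D ≈ 1.776.
Targets: 5:4 ≈ 1.250; silver ratio ≈ 2.414; 3:2 ≈ 1.500; 16:9 ≈ 1.778.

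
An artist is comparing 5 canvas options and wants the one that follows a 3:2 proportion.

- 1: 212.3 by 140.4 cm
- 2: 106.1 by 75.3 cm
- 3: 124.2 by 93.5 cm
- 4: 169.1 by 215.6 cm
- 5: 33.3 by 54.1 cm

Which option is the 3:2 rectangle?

1

Target 3:2 ≈ 1.500.
1: 1.512 (Δ0.012)  2: 1.409 (Δ0.091)  3: 1.328 (Δ0.172)  4: 1.275 (Δ0.225)  5: 1.625 (Δ0.125)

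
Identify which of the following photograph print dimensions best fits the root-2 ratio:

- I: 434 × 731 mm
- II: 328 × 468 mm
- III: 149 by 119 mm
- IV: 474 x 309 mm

Ratios (long/short): I ≈ 1.684; II ≈ 1.427; III ≈ 1.252; IV ≈ 1.534.
root-2 ≈ 1.414; option II is nearest (Δ 0.013).

II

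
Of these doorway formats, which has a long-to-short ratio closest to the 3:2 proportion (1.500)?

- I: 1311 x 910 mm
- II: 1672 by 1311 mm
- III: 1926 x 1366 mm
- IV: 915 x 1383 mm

Ratios (long/short): I ≈ 1.441; II ≈ 1.275; III ≈ 1.410; IV ≈ 1.511.
3:2 ≈ 1.500; option IV is nearest (Δ 0.011).

IV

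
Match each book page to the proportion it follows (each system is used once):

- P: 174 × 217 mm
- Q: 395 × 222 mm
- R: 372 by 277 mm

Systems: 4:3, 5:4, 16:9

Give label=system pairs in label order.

P=5:4, Q=16:9, R=4:3

P = 217/174 ≈ 1.247 → 5:4 (1.250)
Q = 395/222 ≈ 1.779 → 16:9 (1.778)
R = 372/277 ≈ 1.343 → 4:3 (1.333)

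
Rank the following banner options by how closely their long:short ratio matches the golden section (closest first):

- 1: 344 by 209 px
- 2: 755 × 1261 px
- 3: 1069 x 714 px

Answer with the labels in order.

1: 344/209 ≈ 1.646 → |1.646 − 1.618| = 0.028
2: 1261/755 ≈ 1.670 → |1.670 − 1.618| = 0.052
3: 1069/714 ≈ 1.497 → |1.497 − 1.618| = 0.121

1, 2, 3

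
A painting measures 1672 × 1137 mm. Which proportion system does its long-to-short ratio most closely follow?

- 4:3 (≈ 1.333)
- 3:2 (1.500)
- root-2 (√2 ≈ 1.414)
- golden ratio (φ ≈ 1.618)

3:2

1672/1137 ≈ 1.471. Nearest candidates are 3:2 (1.500, off by 0.029) and root-2 (1.414, off by 0.057).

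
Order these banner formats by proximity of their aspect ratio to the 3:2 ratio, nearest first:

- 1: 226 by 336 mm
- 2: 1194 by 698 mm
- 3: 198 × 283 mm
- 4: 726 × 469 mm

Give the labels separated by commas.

1, 4, 3, 2

1: 336/226 ≈ 1.487 → |1.487 − 1.500| = 0.013
2: 1194/698 ≈ 1.711 → |1.711 − 1.500| = 0.211
3: 283/198 ≈ 1.429 → |1.429 − 1.500| = 0.071
4: 726/469 ≈ 1.548 → |1.548 − 1.500| = 0.048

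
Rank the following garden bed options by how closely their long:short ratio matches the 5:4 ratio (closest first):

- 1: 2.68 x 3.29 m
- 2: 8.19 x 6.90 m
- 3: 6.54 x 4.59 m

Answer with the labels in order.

1, 2, 3

1: 3.29/2.68 ≈ 1.228 → |1.228 − 1.250| = 0.022
2: 8.19/6.90 ≈ 1.187 → |1.187 − 1.250| = 0.063
3: 6.54/4.59 ≈ 1.425 → |1.425 − 1.250| = 0.175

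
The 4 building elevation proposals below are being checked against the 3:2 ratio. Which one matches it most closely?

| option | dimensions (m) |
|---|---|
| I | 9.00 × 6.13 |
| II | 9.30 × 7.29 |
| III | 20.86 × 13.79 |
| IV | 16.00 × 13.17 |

Ratios (long/short): I ≈ 1.468; II ≈ 1.276; III ≈ 1.513; IV ≈ 1.215.
3:2 ≈ 1.500; option III is nearest (Δ 0.013).

III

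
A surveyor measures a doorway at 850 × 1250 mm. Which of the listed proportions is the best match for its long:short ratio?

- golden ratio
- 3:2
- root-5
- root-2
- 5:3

3:2

1250/850 ≈ 1.471. Nearest candidates are 3:2 (1.500, off by 0.029) and root-2 (1.414, off by 0.057).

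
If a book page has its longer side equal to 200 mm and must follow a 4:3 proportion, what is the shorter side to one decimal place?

150.0 mm

4:3 ≈ 1.33333.
Shorter side = 200 ÷ 1.33333 ≈ 150.000 → 150.0 mm.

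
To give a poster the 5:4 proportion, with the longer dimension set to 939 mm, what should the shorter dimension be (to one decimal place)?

751.2 mm

5:4 = 1.25000.
Shorter side = 939 ÷ 1.25000 ≈ 751.200 → 751.2 mm.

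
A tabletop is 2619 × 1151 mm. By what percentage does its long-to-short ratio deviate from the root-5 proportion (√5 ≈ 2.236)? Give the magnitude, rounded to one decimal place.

1.8%

Ratio = 2619 / 1151 ≈ 2.2754.
Ideal root-5 ≈ 2.2361. |2.2754 − 2.2361| / 2.2361 ≈ 1.76% → 1.8%.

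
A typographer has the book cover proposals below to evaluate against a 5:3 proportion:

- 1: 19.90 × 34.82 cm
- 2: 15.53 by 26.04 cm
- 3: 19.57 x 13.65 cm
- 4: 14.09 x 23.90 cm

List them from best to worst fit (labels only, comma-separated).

2, 4, 1, 3

1: 34.82/19.90 ≈ 1.750 → |1.750 − 1.667| = 0.083
2: 26.04/15.53 ≈ 1.677 → |1.677 − 1.667| = 0.010
3: 19.57/13.65 ≈ 1.434 → |1.434 − 1.667| = 0.233
4: 23.90/14.09 ≈ 1.696 → |1.696 − 1.667| = 0.029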